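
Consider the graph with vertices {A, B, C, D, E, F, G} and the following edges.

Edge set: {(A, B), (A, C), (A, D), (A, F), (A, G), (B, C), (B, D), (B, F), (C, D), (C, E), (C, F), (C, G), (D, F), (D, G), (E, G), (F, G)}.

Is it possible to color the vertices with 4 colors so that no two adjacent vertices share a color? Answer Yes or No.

No

A, C, D, F, G form a clique, so at least 5 colors are needed.
So 4 colors are not enough.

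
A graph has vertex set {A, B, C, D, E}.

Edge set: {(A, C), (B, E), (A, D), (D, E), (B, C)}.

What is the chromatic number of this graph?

The cycle B-C-A-D-E-B has odd length 5, so it cannot be 2-colored; at least 3 colors are needed.
One proper 3-coloring: A=1, B=1, C=2, D=3, E=2. Each edge has distinct colors on its endpoints.

3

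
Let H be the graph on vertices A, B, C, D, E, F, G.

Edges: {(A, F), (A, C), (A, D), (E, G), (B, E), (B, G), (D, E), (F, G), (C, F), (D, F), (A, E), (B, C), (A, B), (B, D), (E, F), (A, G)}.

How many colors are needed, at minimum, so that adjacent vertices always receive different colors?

4

A, E, F, G form a clique, so at least 4 colors are needed.
4 colors suffice: A=red, B=green, C=blue, D=yellow, E=blue, F=green, G=yellow. Every edge joins two different colors.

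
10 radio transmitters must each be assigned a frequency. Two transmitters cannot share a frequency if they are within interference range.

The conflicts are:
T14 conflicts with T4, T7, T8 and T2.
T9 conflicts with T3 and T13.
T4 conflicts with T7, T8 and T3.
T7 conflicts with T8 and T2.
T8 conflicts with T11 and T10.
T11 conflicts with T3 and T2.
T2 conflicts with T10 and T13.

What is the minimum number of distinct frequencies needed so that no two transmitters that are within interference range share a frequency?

T14, T4, T7, T8 all conflict with each other, so at least 4 frequencies are needed.
4 frequencies suffice: frequency 1 → {T8, T3, T2}; frequency 2 → {T9, T7, T11, T10}; frequency 3 → {T14, T13}; frequency 4 → {T4}. Each listed conflict is separated.

4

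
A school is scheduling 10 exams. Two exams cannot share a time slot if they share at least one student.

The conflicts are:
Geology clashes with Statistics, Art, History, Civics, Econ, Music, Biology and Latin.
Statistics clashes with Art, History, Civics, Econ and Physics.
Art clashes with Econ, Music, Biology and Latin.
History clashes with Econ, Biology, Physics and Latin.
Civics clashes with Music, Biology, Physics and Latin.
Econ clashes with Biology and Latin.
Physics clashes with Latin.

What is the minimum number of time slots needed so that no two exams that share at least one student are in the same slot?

Geology, History, Econ, Biology all conflict with each other, so at least 4 time slots are needed.
4 time slots suffice: Geology=1, Statistics=4, Art=2, History=2, Civics=2, Econ=3, Music=3, Biology=4, Physics=1, Latin=4. No two conflicting exams share a time slot.

4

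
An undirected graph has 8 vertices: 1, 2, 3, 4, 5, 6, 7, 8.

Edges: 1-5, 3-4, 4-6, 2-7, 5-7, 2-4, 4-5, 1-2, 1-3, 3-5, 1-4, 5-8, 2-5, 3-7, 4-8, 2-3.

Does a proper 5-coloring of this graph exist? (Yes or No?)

The chromatic number is 5. 1, 2, 3, 4, 5 form a clique, so at least 5 colors are needed.
One proper 5-coloring: 1=e, 2=d, 3=c, 4=a, 5=b, 6=b, 7=a, 8=c.
That is already a proper 5-coloring.

Yes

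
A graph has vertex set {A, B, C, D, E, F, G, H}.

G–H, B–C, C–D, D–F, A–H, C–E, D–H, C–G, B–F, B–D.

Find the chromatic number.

3

B, D, F are mutually adjacent, so at least 3 colors are needed.
3 colors suffice: color 1 → {C, F, H}; color 2 → {A, D, E, G}; color 3 → {B}. Each edge has distinct colors on its endpoints.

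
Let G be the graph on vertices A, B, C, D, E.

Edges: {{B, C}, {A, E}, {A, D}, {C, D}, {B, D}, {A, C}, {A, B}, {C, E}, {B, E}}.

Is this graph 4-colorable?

The chromatic number is 4. A, B, C, D are pairwise adjacent (a clique of size 4), so at least 4 colors are needed.
4 colors suffice: color 1 → {B}; color 2 → {A}; color 3 → {C}; color 4 → {D, E}.
That is already a proper 4-coloring.

Yes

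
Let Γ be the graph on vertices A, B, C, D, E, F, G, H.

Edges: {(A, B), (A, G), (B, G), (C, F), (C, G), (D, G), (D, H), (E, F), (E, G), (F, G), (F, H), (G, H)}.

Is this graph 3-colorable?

The chromatic number is 3. C, F, G are mutually adjacent, so at least 3 colors are needed.
3 colors suffice: color 1 → {G}; color 2 → {A, D, F}; color 3 → {B, C, E, H}.
That is already a proper 3-coloring.

Yes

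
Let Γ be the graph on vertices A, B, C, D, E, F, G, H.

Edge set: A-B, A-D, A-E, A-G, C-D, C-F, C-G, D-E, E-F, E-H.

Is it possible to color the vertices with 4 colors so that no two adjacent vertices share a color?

Yes

The chromatic number is 3. A, D, E are mutually adjacent, so at least 3 colors are needed.
3 colors suffice: A=red, B=blue, C=red, D=green, E=blue, F=green, G=blue, H=red.
Since 4 ≥ 3, a proper 4-coloring certainly exists.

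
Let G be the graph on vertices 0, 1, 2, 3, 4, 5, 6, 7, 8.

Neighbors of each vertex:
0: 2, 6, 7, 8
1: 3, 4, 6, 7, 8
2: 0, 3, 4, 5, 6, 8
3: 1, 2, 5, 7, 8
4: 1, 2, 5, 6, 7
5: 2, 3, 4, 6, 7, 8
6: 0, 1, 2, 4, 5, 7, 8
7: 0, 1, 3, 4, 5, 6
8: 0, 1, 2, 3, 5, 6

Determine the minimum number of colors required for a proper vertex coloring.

4

2, 3, 5, 8 are pairwise adjacent (a clique of size 4), so at least 4 colors are needed.
4 colors suffice: 0=blue, 1=blue, 2=green, 3=red, 4=yellow, 5=blue, 6=red, 7=green, 8=yellow. Each edge has distinct colors on its endpoints.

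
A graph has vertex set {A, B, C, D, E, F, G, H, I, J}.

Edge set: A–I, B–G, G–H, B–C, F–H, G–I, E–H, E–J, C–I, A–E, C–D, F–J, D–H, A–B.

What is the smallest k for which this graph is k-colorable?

3

The cycle B-A-E-H-G-B has odd length 5, so it cannot be 2-colored; at least 3 colors are needed.
3 colors suffice: color 1 → {B, H, I, J}; color 2 → {C, E, F, G}; color 3 → {A, D}. Each edge has distinct colors on its endpoints.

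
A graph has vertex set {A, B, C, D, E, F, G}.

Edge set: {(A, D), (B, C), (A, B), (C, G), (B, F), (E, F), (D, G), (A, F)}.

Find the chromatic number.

3

A, B, F are mutually adjacent, so at least 3 colors are needed.
3 colors suffice: color 1 → {B, D, E}; color 2 → {C, F}; color 3 → {A, G}. Every edge joins two different colors.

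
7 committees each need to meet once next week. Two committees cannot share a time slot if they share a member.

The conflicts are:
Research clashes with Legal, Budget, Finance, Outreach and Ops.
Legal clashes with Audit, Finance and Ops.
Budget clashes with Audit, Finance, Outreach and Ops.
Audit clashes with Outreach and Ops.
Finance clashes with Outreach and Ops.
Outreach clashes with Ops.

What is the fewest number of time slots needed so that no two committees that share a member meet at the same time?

5

Research, Budget, Finance, Outreach, Ops all conflict with each other, so at least 5 time slots are needed.
5 time slots suffice: time slot 1 → {Ops}; time slot 2 → {Legal, Outreach}; time slot 3 → {Audit, Finance}; time slot 4 → {Research}; time slot 5 → {Budget}. Every pair that conflicts lands in different time slots.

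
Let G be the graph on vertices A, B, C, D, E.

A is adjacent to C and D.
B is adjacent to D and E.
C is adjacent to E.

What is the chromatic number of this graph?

The cycle D-A-C-E-B-D has odd length 5, so it cannot be 2-colored; at least 3 colors are needed.
3 colors suffice: color red → {B, C}; color blue → {A, E}; color green → {D}. Each edge has distinct colors on its endpoints.

3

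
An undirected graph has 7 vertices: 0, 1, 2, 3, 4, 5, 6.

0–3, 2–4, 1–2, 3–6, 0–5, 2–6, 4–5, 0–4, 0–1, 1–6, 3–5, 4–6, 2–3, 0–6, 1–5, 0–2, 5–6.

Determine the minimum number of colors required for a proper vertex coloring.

0, 2, 3, 6 form a clique, so at least 4 colors are needed.
One proper 4-coloring: 0=blue, 1=yellow, 2=green, 3=yellow, 4=yellow, 5=green, 6=red. Every edge joins two different colors.

4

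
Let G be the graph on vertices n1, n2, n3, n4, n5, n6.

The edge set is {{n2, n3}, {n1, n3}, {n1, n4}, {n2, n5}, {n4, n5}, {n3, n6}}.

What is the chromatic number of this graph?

The cycle n1-n3-n2-n5-n4-n1 has odd length 5, so it cannot be 2-colored; at least 3 colors are needed.
3 colors suffice: n1=2, n2=2, n3=1, n4=1, n5=3, n6=2. Each edge has distinct colors on its endpoints.

3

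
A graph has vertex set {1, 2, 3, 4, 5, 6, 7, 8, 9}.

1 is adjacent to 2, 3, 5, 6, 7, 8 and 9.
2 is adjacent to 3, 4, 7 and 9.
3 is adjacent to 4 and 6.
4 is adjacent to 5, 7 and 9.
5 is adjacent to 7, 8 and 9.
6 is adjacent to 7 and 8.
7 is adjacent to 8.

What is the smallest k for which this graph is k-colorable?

4

1, 5, 7, 8 are pairwise adjacent (a clique of size 4), so at least 4 colors are needed.
4 colors suffice: color a → {1, 4}; color b → {3, 7, 9}; color c → {2, 5, 6}; color d → {8}. No two adjacent vertices share a color.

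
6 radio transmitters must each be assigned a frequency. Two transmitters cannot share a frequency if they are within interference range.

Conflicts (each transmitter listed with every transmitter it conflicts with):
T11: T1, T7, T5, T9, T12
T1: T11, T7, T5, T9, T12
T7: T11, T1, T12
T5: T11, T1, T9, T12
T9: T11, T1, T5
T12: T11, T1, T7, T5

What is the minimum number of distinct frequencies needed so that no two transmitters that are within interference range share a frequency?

T11, T1, T5, T12 are mutually in conflict, so at least 4 frequencies are needed.
4 frequencies suffice: frequency 1 → {T11}; frequency 2 → {T1}; frequency 3 → {T7, T5}; frequency 4 → {T9, T12}. Each listed conflict is separated.

4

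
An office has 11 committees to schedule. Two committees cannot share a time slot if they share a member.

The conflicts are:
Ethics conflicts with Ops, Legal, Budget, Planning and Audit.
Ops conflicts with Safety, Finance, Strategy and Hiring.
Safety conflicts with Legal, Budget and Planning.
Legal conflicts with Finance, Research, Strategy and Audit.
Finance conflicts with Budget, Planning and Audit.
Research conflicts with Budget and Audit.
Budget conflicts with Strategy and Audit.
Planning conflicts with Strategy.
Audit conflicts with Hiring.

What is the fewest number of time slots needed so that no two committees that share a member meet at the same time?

Ethics, Legal, Audit pairwise conflict, so at least 3 time slots are needed.
3 time slots suffice: time slot 1 → {Ops, Legal, Budget, Planning}; time slot 2 → {Safety, Strategy, Audit}; time slot 3 → {Ethics, Finance, Research, Hiring}. Every pair that conflicts lands in different time slots.

3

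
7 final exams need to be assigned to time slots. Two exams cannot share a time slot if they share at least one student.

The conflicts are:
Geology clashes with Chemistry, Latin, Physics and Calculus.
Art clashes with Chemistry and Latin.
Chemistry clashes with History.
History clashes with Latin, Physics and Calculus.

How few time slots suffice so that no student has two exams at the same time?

2

Geology and Calculus conflict, so at least 2 time slots are needed.
Using 2 time slots: Geology=1, Art=1, Chemistry=2, History=1, Latin=2, Physics=2, Calculus=2. No two conflicting exams share a time slot.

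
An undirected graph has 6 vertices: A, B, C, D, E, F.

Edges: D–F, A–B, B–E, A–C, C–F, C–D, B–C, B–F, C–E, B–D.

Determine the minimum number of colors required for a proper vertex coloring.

4

B, C, D, F are mutually adjacent (a clique of size 4), so at least 4 colors are needed.
4 colors suffice: color 1 → {B}; color 2 → {C}; color 3 → {A, E, F}; color 4 → {D}. Each edge has distinct colors on its endpoints.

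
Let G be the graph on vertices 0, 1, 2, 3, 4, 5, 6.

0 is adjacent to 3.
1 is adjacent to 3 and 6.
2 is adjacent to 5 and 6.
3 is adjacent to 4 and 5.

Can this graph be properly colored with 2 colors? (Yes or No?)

No

The cycle 1-6-2-5-3-1 has odd length 5, so it cannot be 2-colored; at least 3 colors are needed.
So 2 colors are not enough.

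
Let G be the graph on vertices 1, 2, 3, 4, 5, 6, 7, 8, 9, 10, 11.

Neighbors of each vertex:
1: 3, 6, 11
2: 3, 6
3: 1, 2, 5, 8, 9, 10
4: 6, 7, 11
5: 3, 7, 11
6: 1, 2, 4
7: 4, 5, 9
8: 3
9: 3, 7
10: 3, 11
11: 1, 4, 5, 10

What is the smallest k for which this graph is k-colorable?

2

2 and 3 are adjacent, so at least 2 colors are needed.
2 colors suffice: color a → {3, 6, 7, 11}; color b → {1, 2, 4, 5, 8, 9, 10}. Each edge has distinct colors on its endpoints.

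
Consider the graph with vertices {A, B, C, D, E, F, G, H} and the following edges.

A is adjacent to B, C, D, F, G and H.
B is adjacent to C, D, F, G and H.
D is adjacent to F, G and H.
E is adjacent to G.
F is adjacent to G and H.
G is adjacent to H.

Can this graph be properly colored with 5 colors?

A, B, D, F, G, H form a clique, so at least 6 colors are needed.
So 5 colors are not enough.

No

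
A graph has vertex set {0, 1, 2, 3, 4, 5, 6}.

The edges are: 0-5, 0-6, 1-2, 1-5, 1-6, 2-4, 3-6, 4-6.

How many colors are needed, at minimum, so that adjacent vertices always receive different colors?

2

3 and 6 are adjacent, so at least 2 colors are needed.
2 colors suffice: 0=b, 1=b, 2=a, 3=b, 4=b, 5=a, 6=a. Each edge has distinct colors on its endpoints.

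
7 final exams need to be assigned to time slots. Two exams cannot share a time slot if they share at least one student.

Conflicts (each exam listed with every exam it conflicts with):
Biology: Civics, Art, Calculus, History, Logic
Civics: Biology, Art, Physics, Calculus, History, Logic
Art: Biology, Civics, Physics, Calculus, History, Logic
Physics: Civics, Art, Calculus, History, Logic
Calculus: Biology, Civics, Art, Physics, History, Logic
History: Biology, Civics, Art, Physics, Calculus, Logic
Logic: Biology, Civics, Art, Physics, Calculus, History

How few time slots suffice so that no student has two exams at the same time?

6

Biology, Civics, Art, Calculus, History, Logic pairwise conflict, so at least 6 time slots are needed.
Using 6 time slots: Biology=6, Civics=3, Art=4, Physics=6, Calculus=1, History=2, Logic=5. Every pair that conflicts lands in different time slots.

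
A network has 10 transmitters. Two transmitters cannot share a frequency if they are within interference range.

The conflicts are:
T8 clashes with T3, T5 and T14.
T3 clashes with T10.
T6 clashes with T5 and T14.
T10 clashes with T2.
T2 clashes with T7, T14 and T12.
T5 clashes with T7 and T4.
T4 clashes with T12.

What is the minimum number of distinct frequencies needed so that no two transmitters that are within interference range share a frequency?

3

The cycle T2-T14-T8-T5-T7-T2 has odd length 5, so it cannot be 2-colored; at least 3 frequencies are needed.
3 frequencies suffice: frequency 1 → {T3, T2, T5}; frequency 2 → {T8, T6, T10, T7, T4}; frequency 3 → {T14, T12}. No two conflicting transmitters share a frequency.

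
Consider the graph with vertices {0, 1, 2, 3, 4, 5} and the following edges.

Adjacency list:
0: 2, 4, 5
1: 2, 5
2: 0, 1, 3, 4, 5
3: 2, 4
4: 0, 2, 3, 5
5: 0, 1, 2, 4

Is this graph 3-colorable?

No

0, 2, 4, 5 form a clique, so at least 4 colors are needed.
So 3 colors are not enough.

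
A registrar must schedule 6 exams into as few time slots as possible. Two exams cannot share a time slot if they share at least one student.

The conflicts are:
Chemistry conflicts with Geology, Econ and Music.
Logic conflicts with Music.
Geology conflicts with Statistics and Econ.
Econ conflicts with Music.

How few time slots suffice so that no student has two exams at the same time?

3

Chemistry, Geology, Econ all conflict with each other, so at least 3 time slots are needed.
Using 3 time slots: Chemistry=1, Logic=1, Geology=3, Statistics=1, Econ=2, Music=3. Each listed conflict is separated.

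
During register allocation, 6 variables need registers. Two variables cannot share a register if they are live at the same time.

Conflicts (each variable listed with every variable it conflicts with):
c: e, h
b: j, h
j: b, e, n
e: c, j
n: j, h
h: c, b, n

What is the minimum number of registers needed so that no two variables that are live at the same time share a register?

3

The cycle j-e-c-h-n-j has odd length 5, so it cannot be 2-colored; at least 3 registers are needed.
3 registers suffice: register 1 → {j, h}; register 2 → {c, b, n}; register 3 → {e}. No two conflicting variables share a register.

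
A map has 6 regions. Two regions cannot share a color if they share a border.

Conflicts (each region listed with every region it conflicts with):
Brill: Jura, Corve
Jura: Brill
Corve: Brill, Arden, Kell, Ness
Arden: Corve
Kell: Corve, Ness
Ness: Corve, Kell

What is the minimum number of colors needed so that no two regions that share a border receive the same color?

3

Corve, Kell, Ness pairwise conflict, so at least 3 colors are needed.
3 colors suffice: color 1 → {Jura, Corve}; color 2 → {Brill, Arden, Ness}; color 3 → {Kell}. Every pair that conflicts lands in different colors.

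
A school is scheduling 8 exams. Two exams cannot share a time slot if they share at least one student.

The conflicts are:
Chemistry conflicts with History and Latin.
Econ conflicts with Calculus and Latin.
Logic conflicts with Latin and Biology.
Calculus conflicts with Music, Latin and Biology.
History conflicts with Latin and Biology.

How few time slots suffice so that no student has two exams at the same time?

3

Chemistry, History, Latin are mutually in conflict, so at least 3 time slots are needed.
3 time slots suffice: Chemistry=3, Econ=3, Logic=2, Calculus=2, History=2, Music=1, Latin=1, Biology=1. Each listed conflict is separated.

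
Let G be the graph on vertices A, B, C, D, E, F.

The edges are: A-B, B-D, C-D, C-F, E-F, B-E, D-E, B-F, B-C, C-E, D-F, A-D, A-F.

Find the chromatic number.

B, C, D, E, F form a clique, so at least 5 colors are needed.
5 colors suffice: A=yellow, B=red, C=yellow, D=green, E=purple, F=blue. Every edge joins two different colors.

5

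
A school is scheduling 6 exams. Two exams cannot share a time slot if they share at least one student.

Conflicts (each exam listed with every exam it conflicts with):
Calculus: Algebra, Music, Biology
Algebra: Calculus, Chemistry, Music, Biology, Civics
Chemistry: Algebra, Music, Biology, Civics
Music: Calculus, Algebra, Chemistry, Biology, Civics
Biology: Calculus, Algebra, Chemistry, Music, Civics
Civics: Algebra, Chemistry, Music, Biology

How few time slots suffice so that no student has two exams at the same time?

5

Algebra, Chemistry, Music, Biology, Civics are mutually in conflict, so at least 5 time slots are needed.
5 time slots suffice: time slot 1 → {Biology}; time slot 2 → {Algebra}; time slot 3 → {Music}; time slot 4 → {Calculus, Civics}; time slot 5 → {Chemistry}. Every pair that conflicts lands in different time slots.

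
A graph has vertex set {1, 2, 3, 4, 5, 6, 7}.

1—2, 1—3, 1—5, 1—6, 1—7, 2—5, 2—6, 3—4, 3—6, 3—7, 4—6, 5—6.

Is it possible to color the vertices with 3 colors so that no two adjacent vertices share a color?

No

1, 2, 5, 6 are pairwise adjacent (a clique of size 4), so at least 4 colors are needed.
So 3 colors are not enough.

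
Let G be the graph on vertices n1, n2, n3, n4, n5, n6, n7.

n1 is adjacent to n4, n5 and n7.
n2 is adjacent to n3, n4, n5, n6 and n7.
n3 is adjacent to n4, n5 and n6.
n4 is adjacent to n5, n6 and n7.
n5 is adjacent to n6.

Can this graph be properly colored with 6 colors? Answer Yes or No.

The chromatic number is 5. n2, n3, n4, n5, n6 are mutually adjacent (a clique of size 5), so at least 5 colors are needed.
One proper 5-coloring: n1=2, n2=2, n3=4, n4=1, n5=3, n6=5, n7=3.
Since 6 ≥ 5, a proper 6-coloring certainly exists.

Yes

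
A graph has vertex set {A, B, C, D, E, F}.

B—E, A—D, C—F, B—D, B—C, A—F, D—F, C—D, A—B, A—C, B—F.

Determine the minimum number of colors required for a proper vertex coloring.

5

A, B, C, D, F are pairwise adjacent (a clique of size 5), so at least 5 colors are needed.
One proper 5-coloring: A=3, B=1, C=5, D=2, E=2, F=4. Each edge has distinct colors on its endpoints.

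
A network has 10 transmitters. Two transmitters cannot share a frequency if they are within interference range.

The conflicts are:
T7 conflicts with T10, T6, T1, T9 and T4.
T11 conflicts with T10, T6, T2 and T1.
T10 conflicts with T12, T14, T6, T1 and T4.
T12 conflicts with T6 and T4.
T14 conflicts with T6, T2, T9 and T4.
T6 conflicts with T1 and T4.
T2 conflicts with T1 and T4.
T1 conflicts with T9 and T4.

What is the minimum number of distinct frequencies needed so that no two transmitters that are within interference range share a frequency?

5

T7, T10, T6, T1, T4 pairwise conflict, so at least 5 frequencies are needed.
5 frequencies suffice: frequency 1 → {T10, T2, T9}; frequency 2 → {T12, T14, T1}; frequency 3 → {T6}; frequency 4 → {T11, T4}; frequency 5 → {T7}. Each listed conflict is separated.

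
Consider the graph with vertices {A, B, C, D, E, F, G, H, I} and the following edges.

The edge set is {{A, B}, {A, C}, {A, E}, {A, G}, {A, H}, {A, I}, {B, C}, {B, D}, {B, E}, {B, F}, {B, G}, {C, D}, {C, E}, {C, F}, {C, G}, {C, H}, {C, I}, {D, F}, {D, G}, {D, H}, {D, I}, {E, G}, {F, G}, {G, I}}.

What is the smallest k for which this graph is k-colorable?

B, C, D, F, G are pairwise adjacent (a clique of size 5), so at least 5 colors are needed.
5 colors suffice: color 1 → {C}; color 2 → {G, H}; color 3 → {B, I}; color 4 → {A, D}; color 5 → {E, F}. Each edge has distinct colors on its endpoints.

5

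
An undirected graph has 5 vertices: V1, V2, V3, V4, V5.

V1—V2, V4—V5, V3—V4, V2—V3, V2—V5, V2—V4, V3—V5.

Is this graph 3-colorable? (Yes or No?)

V2, V3, V4, V5 are mutually adjacent (a clique of size 4), so at least 4 colors are needed.
So 3 colors are not enough.

No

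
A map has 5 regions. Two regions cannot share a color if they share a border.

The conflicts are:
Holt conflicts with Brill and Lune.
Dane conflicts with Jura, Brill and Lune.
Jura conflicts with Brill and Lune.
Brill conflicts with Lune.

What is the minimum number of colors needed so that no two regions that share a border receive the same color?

4

Dane, Jura, Brill, Lune pairwise conflict, so at least 4 colors are needed.
4 colors suffice: color 1 → {Brill}; color 2 → {Lune}; color 3 → {Holt, Jura}; color 4 → {Dane}. No two conflicting regions share a color.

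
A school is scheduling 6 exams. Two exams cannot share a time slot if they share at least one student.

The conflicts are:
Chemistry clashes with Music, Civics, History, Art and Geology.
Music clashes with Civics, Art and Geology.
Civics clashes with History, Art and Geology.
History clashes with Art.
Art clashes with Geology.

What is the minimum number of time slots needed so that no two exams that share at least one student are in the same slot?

5

Chemistry, Music, Civics, Art, Geology are mutually in conflict, so at least 5 time slots are needed.
5 time slots suffice: Chemistry=3, Music=4, Civics=2, History=4, Art=1, Geology=5. No two conflicting exams share a time slot.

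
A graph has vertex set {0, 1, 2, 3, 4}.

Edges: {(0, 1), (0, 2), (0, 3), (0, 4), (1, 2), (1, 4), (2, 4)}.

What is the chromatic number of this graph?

4

0, 1, 2, 4 form a clique, so at least 4 colors are needed.
4 colors suffice: 0=red, 1=green, 2=yellow, 3=blue, 4=blue. No two adjacent vertices share a color.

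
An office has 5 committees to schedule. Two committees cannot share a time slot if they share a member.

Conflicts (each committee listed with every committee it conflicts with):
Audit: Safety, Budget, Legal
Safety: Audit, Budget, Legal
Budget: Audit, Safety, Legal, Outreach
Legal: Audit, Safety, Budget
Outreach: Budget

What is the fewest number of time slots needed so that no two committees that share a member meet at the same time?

Audit, Safety, Budget, Legal pairwise conflict, so at least 4 time slots are needed.
Using 4 time slots: Audit=4, Safety=3, Budget=1, Legal=2, Outreach=2. No two conflicting committees share a time slot.

4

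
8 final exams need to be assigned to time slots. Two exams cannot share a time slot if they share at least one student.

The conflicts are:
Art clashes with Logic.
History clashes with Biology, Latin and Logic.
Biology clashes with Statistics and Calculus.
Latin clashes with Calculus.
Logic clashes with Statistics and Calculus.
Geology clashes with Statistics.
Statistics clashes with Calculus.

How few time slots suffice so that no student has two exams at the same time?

Biology, Statistics, Calculus pairwise conflict, so at least 3 time slots are needed.
3 time slots suffice: time slot 1 → {Art, History, Geology, Calculus}; time slot 2 → {Latin, Statistics}; time slot 3 → {Biology, Logic}. Each listed conflict is separated.

3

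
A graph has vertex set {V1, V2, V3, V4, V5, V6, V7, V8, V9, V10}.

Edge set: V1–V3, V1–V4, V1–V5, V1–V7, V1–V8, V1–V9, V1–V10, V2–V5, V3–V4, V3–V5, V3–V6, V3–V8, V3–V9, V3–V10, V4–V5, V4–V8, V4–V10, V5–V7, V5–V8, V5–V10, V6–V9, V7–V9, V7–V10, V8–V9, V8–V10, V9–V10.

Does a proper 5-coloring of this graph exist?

No

V1, V3, V4, V5, V8, V10 are mutually adjacent (a clique of size 6), so at least 6 colors are needed.
So 5 colors are not enough.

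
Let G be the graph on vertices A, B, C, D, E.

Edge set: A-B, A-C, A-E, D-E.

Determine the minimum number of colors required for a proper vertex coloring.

2

A and C are adjacent, so at least 2 colors are needed.
A valid assignment using 2 colors: A=red, B=blue, C=blue, D=red, E=blue. Every edge joins two different colors.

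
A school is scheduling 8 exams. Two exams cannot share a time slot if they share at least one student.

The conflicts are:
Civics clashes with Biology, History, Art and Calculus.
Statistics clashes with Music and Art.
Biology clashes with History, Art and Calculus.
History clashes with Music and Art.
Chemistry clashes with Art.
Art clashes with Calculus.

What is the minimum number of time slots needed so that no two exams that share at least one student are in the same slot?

Civics, Biology, Art, Calculus pairwise conflict, so at least 4 time slots are needed.
4 time slots suffice: time slot 1 → {Music, Art}; time slot 2 → {Civics, Statistics, Chemistry}; time slot 3 → {Biology}; time slot 4 → {History, Calculus}. Each listed conflict is separated.

4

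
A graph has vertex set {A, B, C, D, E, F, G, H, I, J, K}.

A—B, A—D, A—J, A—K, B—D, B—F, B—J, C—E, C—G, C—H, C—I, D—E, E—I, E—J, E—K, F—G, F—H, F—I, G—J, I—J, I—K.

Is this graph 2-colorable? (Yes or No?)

No

A, B, D form a triangle, so at least 3 colors are needed.
So 2 colors are not enough.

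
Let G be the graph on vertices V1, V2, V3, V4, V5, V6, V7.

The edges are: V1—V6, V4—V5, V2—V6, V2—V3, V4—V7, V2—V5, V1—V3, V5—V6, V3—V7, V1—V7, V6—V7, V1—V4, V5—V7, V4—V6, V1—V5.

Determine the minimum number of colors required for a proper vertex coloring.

5

V1, V4, V5, V6, V7 form a clique, so at least 5 colors are needed.
5 colors suffice: color red → {V2, V7}; color blue → {V3, V5}; color green → {V1}; color yellow → {V6}; color purple → {V4}. Each edge has distinct colors on its endpoints.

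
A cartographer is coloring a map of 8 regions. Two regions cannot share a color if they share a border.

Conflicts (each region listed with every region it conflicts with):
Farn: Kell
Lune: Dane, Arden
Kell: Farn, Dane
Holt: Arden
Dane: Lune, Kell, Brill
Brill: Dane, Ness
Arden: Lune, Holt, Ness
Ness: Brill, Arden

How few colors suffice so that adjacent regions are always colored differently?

3

The cycle Arden-Ness-Brill-Dane-Lune-Arden has odd length 5, so it cannot be 2-colored; at least 3 colors are needed.
One proper 3-coloring: Farn=1, Lune=2, Kell=2, Holt=2, Dane=1, Brill=2, Arden=1, Ness=3. No two conflicting regions share a color.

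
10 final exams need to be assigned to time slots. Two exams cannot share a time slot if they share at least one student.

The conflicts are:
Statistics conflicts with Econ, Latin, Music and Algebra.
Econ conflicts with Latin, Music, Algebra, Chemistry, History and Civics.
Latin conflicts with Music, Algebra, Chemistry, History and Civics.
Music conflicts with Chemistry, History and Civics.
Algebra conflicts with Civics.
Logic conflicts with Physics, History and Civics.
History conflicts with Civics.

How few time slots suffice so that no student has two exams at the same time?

Econ, Latin, Music, History, Civics pairwise conflict, so at least 5 time slots are needed.
A valid assignment using 5 time slots: Statistics=3, Econ=1, Latin=2, Music=4, Algebra=4, Logic=1, Chemistry=3, Physics=2, History=5, Civics=3. No two conflicting exams share a time slot.

5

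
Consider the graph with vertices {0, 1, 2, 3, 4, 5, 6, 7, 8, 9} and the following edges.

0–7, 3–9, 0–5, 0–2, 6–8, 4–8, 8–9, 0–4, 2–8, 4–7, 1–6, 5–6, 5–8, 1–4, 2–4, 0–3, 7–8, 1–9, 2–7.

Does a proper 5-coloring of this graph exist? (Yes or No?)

The chromatic number is 4. 2, 4, 7, 8 are pairwise adjacent (a clique of size 4), so at least 4 colors are needed.
One proper 4-coloring: 0=a, 1=a, 2=c, 3=c, 4=b, 5=c, 6=b, 7=d, 8=a, 9=b.
Since 5 ≥ 4, a proper 5-coloring certainly exists.

Yes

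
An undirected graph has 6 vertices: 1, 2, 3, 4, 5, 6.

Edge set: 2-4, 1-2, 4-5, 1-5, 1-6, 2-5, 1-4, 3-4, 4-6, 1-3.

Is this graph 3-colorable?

1, 2, 4, 5 form a clique, so at least 4 colors are needed.
So 3 colors are not enough.

No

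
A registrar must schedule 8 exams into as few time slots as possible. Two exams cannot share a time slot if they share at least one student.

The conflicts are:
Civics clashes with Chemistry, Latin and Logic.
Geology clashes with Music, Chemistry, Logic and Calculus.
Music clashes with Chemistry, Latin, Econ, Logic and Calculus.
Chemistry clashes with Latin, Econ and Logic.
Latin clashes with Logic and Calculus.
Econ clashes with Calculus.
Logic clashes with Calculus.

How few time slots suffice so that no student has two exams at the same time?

Geology, Music, Chemistry, Logic pairwise conflict, so at least 4 time slots are needed.
Using 4 time slots: Civics=1, Geology=4, Music=1, Chemistry=2, Latin=4, Econ=3, Logic=3, Calculus=2. Every pair that conflicts lands in different time slots.

4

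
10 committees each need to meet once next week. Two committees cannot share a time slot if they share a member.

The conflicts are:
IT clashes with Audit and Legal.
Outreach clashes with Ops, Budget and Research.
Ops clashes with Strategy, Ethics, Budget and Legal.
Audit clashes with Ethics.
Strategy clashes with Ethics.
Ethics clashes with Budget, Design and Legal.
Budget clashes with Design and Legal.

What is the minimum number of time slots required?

4

Ops, Ethics, Budget, Legal all conflict with each other, so at least 4 time slots are needed.
A valid assignment using 4 time slots: IT=1, Outreach=1, Ops=3, Audit=2, Strategy=2, Ethics=1, Budget=2, Research=2, Design=3, Legal=4. Every pair that conflicts lands in different time slots.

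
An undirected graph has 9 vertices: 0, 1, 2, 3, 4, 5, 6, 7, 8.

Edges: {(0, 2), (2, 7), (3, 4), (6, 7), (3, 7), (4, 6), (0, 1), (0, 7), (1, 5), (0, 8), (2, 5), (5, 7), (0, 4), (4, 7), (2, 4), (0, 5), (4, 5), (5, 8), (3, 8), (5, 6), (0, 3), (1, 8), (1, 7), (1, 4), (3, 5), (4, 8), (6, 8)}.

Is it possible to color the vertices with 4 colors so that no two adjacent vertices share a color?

No

0, 2, 4, 5, 7 are mutually adjacent (a clique of size 5), so at least 5 colors are needed.
So 4 colors are not enough.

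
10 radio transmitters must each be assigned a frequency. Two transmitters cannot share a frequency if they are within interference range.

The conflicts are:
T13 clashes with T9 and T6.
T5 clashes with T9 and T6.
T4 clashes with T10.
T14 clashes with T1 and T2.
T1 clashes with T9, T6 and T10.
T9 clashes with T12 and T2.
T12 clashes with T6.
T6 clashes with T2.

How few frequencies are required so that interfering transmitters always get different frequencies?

T4 and T10 conflict, so at least 2 frequencies are needed.
A valid assignment using 2 frequencies: T13=2, T5=2, T4=2, T14=1, T1=2, T9=1, T12=2, T6=1, T10=1, T2=2. Every pair that conflicts lands in different frequencies.

2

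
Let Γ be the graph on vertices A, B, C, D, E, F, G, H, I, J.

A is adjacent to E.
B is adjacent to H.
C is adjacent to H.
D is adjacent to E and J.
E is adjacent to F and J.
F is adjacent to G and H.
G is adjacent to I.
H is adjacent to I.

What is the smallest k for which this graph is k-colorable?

3

D, E, J form a triangle, so at least 3 colors are needed.
3 colors suffice: A=2, B=2, C=2, D=2, E=1, F=2, G=1, H=1, I=2, J=3. No two adjacent vertices share a color.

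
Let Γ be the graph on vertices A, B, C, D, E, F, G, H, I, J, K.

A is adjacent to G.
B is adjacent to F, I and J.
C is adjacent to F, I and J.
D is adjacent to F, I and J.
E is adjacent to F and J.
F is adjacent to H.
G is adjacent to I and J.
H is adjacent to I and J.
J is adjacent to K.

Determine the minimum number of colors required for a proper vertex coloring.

2

C and F are adjacent, so at least 2 colors are needed.
2 colors suffice: color 1 → {A, F, I, J}; color 2 → {B, C, D, E, G, H, K}. No two adjacent vertices share a color.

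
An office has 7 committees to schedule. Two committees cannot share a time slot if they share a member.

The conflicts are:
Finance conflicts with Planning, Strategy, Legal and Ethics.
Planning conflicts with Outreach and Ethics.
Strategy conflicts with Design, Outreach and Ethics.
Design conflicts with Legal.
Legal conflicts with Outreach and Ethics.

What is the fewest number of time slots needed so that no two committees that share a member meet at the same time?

Finance, Planning, Ethics all conflict with each other, so at least 3 time slots are needed.
Using 3 time slots: Finance=1, Planning=3, Strategy=3, Design=1, Legal=3, Outreach=1, Ethics=2. Every pair that conflicts lands in different time slots.

3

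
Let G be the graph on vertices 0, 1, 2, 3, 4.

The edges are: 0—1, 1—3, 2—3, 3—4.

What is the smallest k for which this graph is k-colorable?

2

2 and 3 are adjacent, so at least 2 colors are needed.
2 colors suffice: color a → {0, 3}; color b → {1, 2, 4}. Every edge joins two different colors.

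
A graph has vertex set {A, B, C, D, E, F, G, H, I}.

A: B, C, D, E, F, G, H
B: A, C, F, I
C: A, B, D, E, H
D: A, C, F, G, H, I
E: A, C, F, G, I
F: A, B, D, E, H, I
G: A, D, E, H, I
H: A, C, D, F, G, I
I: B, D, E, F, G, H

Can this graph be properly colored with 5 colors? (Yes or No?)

The chromatic number is 4. A, D, G, H are mutually adjacent (a clique of size 4), so at least 4 colors are needed.
4 colors suffice: color 1 → {A, I}; color 2 → {B, E, H}; color 3 → {D}; color 4 → {C, F, G}.
Since 5 ≥ 4, a proper 5-coloring certainly exists.

Yes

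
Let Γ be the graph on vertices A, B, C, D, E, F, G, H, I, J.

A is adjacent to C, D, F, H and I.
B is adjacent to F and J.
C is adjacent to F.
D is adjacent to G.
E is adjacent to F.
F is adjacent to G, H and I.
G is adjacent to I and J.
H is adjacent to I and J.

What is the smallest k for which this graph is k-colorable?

A, F, H, I form a clique, so at least 4 colors are needed.
4 colors suffice: color 1 → {D, F, J}; color 2 → {A, B, E, G}; color 3 → {C, I}; color 4 → {H}. Every edge joins two different colors.

4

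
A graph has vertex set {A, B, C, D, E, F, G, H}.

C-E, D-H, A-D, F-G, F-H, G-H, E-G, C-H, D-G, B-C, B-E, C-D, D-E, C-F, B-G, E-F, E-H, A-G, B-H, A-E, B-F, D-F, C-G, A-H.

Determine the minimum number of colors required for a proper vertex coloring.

6

C, D, E, F, G, H are mutually adjacent (a clique of size 6), so at least 6 colors are needed.
6 colors suffice: A=4, B=5, C=6, D=5, E=3, F=4, G=1, H=2. No two adjacent vertices share a color.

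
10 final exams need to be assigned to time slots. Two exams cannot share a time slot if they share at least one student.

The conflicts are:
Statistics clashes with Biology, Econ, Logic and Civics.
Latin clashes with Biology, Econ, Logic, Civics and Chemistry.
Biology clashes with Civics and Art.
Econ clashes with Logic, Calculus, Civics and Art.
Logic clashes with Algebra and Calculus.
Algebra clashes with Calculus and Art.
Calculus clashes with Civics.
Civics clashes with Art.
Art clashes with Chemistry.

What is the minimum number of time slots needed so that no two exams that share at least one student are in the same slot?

3

Latin, Econ, Logic all conflict with each other, so at least 3 time slots are needed.
3 time slots suffice: time slot 1 → {Biology, Econ, Algebra, Chemistry}; time slot 2 → {Logic, Civics}; time slot 3 → {Statistics, Latin, Calculus, Art}. Each listed conflict is separated.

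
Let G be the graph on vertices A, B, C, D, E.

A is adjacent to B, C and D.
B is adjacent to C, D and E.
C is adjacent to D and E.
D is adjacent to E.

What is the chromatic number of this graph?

4

A, B, C, D are mutually adjacent (a clique of size 4), so at least 4 colors are needed.
One proper 4-coloring: A=yellow, B=red, C=green, D=blue, E=yellow. Every edge joins two different colors.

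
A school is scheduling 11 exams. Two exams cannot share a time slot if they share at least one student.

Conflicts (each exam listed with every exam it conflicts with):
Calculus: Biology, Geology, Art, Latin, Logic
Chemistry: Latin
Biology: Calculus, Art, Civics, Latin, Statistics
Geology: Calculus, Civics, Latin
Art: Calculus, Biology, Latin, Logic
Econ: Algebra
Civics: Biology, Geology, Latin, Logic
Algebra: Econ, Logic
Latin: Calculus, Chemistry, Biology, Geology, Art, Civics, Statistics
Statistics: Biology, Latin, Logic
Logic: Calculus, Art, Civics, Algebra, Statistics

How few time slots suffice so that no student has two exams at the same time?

Calculus, Biology, Art, Latin all conflict with each other, so at least 4 time slots are needed.
4 time slots suffice: time slot 1 → {Econ, Latin, Logic}; time slot 2 → {Calculus, Chemistry, Civics, Algebra, Statistics}; time slot 3 → {Biology, Geology}; time slot 4 → {Art}. No two conflicting exams share a time slot.

4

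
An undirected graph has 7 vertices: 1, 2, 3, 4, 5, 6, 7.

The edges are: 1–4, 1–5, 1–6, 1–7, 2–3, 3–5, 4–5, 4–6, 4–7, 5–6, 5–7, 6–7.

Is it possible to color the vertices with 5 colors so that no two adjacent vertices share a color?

The chromatic number is 5. 1, 4, 5, 6, 7 form a clique, so at least 5 colors are needed.
5 colors suffice: color red → {2, 5}; color blue → {3, 6}; color green → {4}; color yellow → {1}; color purple → {7}.
That is already a proper 5-coloring.

Yes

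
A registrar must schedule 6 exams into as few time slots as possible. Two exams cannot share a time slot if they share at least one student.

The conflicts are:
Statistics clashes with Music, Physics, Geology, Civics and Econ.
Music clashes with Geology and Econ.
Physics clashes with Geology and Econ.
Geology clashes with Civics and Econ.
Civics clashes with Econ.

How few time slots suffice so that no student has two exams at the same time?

Statistics, Physics, Geology, Econ all conflict with each other, so at least 4 time slots are needed.
A valid assignment using 4 time slots: Statistics=3, Music=4, Physics=4, Geology=2, Civics=4, Econ=1. No two conflicting exams share a time slot.

4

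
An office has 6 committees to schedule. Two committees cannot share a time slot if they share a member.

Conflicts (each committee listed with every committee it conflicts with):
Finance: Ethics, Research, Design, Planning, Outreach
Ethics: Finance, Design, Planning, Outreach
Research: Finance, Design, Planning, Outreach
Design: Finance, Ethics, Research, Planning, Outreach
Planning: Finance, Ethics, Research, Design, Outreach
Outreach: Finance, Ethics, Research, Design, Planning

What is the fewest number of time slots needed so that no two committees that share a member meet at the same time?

5

Finance, Ethics, Design, Planning, Outreach are mutually in conflict, so at least 5 time slots are needed.
A valid assignment using 5 time slots: Finance=4, Ethics=5, Research=5, Design=3, Planning=2, Outreach=1. Every pair that conflicts lands in different time slots.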